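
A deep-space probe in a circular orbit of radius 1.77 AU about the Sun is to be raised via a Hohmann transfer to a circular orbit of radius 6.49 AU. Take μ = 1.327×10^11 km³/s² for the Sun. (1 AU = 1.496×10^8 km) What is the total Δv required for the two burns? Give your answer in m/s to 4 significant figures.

In km: r₁ = 1.77 × 1.496×10^8 = 2.64792×10^8 km; r₂ = 6.49 × 1.496×10^8 = 9.70904×10^8 km.
The Hohmann ellipse has a_t = (r₁ + r₂)/2 = 6.17848×10^8 km.
At r₁ the circular-orbit speed is v₁ = √(μ/r₁) = 22.38634 km/s.
Transfer-orbit speed at r₁ (vis-viva equation): v_p = √[μ(2/r₁ − 1/a_t)] = 28.06276 km/s.
First burn Δv₁ = |v_p − v₁| = 5.6764 km/s.
Circular speed at r₂: v₂ = √(μ/r₂) = 11.6909 km/s.
Transfer-orbit speed at r₂: v_a = √[μ(2/r₂ − 1/a_t)] = 7.65348 km/s.
Second burn Δv₂ = |v₂ − v_a| = 4.0374 km/s.
Total Δv = Δv₁ + Δv₂ = 9.714 km/s.

Δv = 9714 m/s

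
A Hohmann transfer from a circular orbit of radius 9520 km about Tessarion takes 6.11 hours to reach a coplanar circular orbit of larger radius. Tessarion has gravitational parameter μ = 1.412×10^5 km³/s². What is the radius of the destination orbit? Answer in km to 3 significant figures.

r₂ = 28600 km

Transfer time t = 6.11 hours = 21996 s, and t = π√(a_t³/μ).
So a_t = (μ t²/π²)^(1/3) = (1.412×10^5 × (21996)² / π²)^(1/3) = 19058 km.
Since a_t = (r₁ + r₂)/2, r₂ = 2a_t − r₁ = 2×19058 − 9520 = 28596 km.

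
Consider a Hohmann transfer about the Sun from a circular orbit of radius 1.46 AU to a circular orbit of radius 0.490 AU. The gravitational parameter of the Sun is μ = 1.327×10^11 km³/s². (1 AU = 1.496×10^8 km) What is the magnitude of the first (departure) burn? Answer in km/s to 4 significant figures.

In km: r₁ = 1.46 × 1.496×10^8 = 2.18416×10^8 km; r₂ = 0.490 × 1.496×10^8 = 7.3304×10^7 km.
The Hohmann ellipse has a_t = (r₁ + r₂)/2 = 1.4586×10^8 km.
Circular speed at r = 2.18416×10^8 km: v_c = √(μ/r) = 24.649 km/s.
Transfer-orbit speed at the same r (vis-viva, a = a_t): v_t = √[μ(2/r − 1/a_t)] = 17.474 km/s.
Δv₁ = |v_t − v_c| = |17.474 − 24.649| = 7.175 km/s.

Δv₁ = 7.175 km/s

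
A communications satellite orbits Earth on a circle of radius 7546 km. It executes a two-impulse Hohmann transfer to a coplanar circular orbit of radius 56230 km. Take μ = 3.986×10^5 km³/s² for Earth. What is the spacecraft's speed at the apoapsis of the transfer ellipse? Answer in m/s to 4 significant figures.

v = 1295 m/s

Transfer-ellipse semi-major axis a_t = (r₁ + r₂)/2 = (7546 + 56230)/2 = 31888 km.
At apoapsis, r = 56230 km.
Applying v² = μ(2/r − 1/a_t): v = 1.295 km/s.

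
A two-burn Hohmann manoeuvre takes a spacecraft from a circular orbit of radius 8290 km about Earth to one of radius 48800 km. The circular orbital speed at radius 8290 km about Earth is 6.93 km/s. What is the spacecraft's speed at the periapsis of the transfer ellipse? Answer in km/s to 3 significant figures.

v = 9.06 km/s

From the circular-orbit relation v² = μ/r at r = 8290 km: μ = v²r = (6.93)² × 8290 = 3.98126×10^5 km³/s².
Semi-major axis of the transfer orbit: a_t = (8290 + 48800)/2 = 28545 km.
At periapsis, r = 8290 km.
Applying v² = μ(2/r − 1/a_t): v = 9.061 km/s.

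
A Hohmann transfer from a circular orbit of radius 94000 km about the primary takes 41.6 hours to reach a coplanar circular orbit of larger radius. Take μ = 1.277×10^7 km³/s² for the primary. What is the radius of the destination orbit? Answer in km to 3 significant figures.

r₂ = 5.21×10^5 km

Transfer time t = 41.6 hours = 1.4976×10^5 s, and t = π√(a_t³/μ).
So a_t = (μ t²/π²)^(1/3) = (1.277×10^7 × (1.4976×10^5)² / π²)^(1/3) = 3.0730×10^5 km.
Since a_t = (r₁ + r₂)/2, r₂ = 2a_t − r₁ = 2×3.0730×10^5 − 94000 = 5.206×10^5 km.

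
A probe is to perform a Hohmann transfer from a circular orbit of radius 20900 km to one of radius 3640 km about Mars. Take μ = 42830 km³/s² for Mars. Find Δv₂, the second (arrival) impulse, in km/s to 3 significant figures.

Δv₂ = 1.05 km/s

The Hohmann ellipse has a_t = (r₁ + r₂)/2 = 12270 km.
Circular speed at r = 3640 km: v_c = √(μ/r) = 3.430 km/s.
Transfer-orbit speed at the same r (vis-viva, a = a_t): v_t = √[μ(2/r − 1/a_t)] = 4.477 km/s.
Δv₂ = |v_t − v_c| = |4.477 − 3.430| = 1.047 km/s.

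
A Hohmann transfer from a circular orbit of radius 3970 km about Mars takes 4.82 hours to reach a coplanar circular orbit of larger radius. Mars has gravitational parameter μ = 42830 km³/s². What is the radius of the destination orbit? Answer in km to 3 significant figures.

r₂ = 17900 km

Transfer time t = 4.82 hours = 17352 s, and t = π√(a_t³/μ).
So a_t = (μ t²/π²)^(1/3) = (42830 × (17352)² / π²)^(1/3) = 10932 km.
Since a_t = (r₁ + r₂)/2, r₂ = 2a_t − r₁ = 2×10932 − 3970 = 17894 km.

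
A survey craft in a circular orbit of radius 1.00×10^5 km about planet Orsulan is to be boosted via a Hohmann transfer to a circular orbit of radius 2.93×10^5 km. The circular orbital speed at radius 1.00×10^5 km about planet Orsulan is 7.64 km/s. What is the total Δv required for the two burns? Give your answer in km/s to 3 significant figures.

From the circular-orbit relation v² = μ/r at r = 1.00×10^5 km: μ = v²r = (7.64)² × 1.00×10^5 = 5.83696×10^6 km³/s².
Transfer-ellipse semi-major axis a_t = (r₁ + r₂)/2 = (1.000×10^5 + 2.930×10^5)/2 = 1.965×10^5 km.
At r₁ the circular-orbit speed is v₁ = √(μ/r₁) = 7.64000 km/s.
On the transfer ellipse at r₁, vis-viva equation gives v_p = √[μ(2/r₁ − 1/a_t)] = 9.32923 km/s.
First burn Δv₁ = |v_p − v₁| = 1.68923 km/s.
At r₂, v₂ = √(μ/r₂) = 4.4633 km/s.
Transfer-orbit speed at r₂: v_a = √[μ(2/r₂ − 1/a_t)] = 3.1840 km/s.
Second burn Δv₂ = |v₂ − v_a| = 1.27930 km/s.
Δv = Δv₁ + Δv₂ = 1.68923 + 1.27930 = 2.969 km/s.

Δv = 2.97 km/s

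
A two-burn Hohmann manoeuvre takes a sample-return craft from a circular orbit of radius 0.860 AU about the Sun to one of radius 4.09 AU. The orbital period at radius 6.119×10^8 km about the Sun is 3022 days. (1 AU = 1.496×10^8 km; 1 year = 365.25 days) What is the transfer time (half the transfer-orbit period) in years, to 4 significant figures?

From Kepler's third law T² = 4π²r³/μ at r = 6.119×10^8 km, T = 3022 days = 3022 × 86400 s = 2.611008×10^8 s: μ = 4π²r³/T² = 1.32674×10^11 km³/s².
In km: r₁ = 0.860 × 1.496×10^8 = 1.28656×10^8 km; r₂ = 4.09 × 1.496×10^8 = 6.11864×10^8 km.
Semi-major axis of the transfer orbit: a_t = (1.28656×10^8 + 6.11864×10^8)/2 = 3.7026×10^8 km.
By Kepler's third law the transfer-orbit period is T = 2π√(a_t³/μ), so t = T/2 = 6.145×10^7 s.
Converting: 6.145×10^7 s ÷ 3.15576×10^7 s/year (365.25 × 86400) = 1.947 years.

t = 1.947 years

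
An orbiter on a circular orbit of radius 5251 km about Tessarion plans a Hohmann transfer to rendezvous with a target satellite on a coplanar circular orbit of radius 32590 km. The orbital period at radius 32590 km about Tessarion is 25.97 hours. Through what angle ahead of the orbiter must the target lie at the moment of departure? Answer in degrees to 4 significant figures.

From Kepler's third law T² = 4π²r³/μ at r = 32590 km, T = 25.97 hours = 25.97 × 3600 s = 93492 s: μ = 4π²r³/T² = 1.56338×10^5 km³/s².
Transfer-ellipse semi-major axis a_t = (r₁ + r₂)/2 = (5251 + 32590)/2 = 18920.5 km.
The half-period of the transfer ellipse is t = π√(a_t³/μ) = 20678 s.
Target angular speed ω₂ = √(μ/r₂³) = 6.7206×10^-5 rad/s.
Angle swept by the target during transfer: ω₂·t = 1.3897 rad = 79.62°.
Arrival is 180° from departure on the ellipse, so φ = 180° − 79.62° = 100.4°.

φ = 100.4°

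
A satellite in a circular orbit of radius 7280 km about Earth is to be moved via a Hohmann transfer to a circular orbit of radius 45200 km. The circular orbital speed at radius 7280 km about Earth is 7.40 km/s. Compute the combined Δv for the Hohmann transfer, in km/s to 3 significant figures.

Δv = 3.72 km/s

From the circular-orbit relation v² = μ/r at r = 7280 km: μ = v²r = (7.40)² × 7280 = 3.98653×10^5 km³/s².
Semi-major axis of the transfer orbit: a_t = (7280 + 45200)/2 = 26240 km.
At r₁ the circular-orbit speed is v₁ = √(μ/r₁) = 7.400 km/s.
Transfer-orbit speed at r₁ (v² = μ(2/r − 1/a)): v_p = √[μ(2/r₁ − 1/a_t)] = 9.712 km/s.
First burn Δv₁ = |v_p − v₁| = 2.312 km/s.
Circular speed at r₂: v₂ = √(μ/r₂) = 2.970 km/s.
Transfer-orbit speed at r₂: v_a = √[μ(2/r₂ − 1/a_t)] = 1.564 km/s.
Second burn Δv₂ = |v₂ − v_a| = 1.406 km/s.
Δv = Δv₁ + Δv₂ = 2.312 + 1.406 = 3.718 km/s.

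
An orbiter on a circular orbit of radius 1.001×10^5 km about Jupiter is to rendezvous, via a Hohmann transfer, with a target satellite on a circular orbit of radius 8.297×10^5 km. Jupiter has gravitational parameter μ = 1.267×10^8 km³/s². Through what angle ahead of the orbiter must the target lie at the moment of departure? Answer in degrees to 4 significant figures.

φ = 104.5°

Semi-major axis of the transfer orbit: a_t = (1.001×10^5 + 8.297×10^5)/2 = 4.649×10^5 km.
Transfer time t = π√(a_t³/μ) = 88471 s.
The target's mean motion on its circular orbit is ω₂ = √(μ/r₂³) = 1.4894×10^-5 rad/s.
Angle swept by the target during transfer: ω₂·t = 1.3177 rad = 75.50°.
Arrival is 180° from departure on the ellipse, so φ = 180° − 75.50° = 104.5°.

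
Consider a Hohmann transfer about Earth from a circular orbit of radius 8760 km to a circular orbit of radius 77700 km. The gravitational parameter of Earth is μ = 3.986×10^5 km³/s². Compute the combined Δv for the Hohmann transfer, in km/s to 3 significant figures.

Semi-major axis of the transfer orbit: a_t = (8760 + 77700)/2 = 43230 km.
Circular speed at r₁: v₁ = √(μ/r₁) = √(3.986×10^5/8760) = 6.7455 km/s.
On the transfer ellipse at r₁, v² = μ(2/r − 1/a) gives v_p = √[μ(2/r₁ − 1/a_t)] = 9.0435 km/s.
First burn Δv₁ = |v_p − v₁| = 2.298 km/s.
At r₂, v₂ = √(μ/r₂) = 2.265 km/s.
Transfer-orbit speed at r₂: v_a = √[μ(2/r₂ − 1/a_t)] = 1.020 km/s.
Second burn Δv₂ = |v₂ − v_a| = 1.245 km/s.
Total Δv = Δv₁ + Δv₂ = 3.543 km/s.

Δv = 3.54 km/s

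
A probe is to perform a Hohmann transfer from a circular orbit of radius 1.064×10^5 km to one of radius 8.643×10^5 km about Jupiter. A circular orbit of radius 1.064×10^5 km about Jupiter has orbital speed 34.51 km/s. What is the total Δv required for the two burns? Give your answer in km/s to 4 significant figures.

Δv = 17.98 km/s

From the circular-orbit relation v² = μ/r at r = 1.064×10^5 km: μ = v²r = (34.51)² × 1.064×10^5 = 1.26716×10^8 km³/s².
Semi-major axis of the transfer orbit: a_t = (1.064×10^5 + 8.643×10^5)/2 = 4.8535×10^5 km.
At r₁ the circular-orbit speed is v₁ = √(μ/r₁) = 34.51 km/s.
Transfer-orbit speed at r₁ (vis-viva): v_p = √[μ(2/r₁ − 1/a_t)] = 46.05 km/s.
First burn Δv₁ = |v_p − v₁| = 11.54 km/s.
At r₂, v₂ = √(μ/r₂) = 12.108 km/s.
Transfer-orbit speed at r₂: v_a = √[μ(2/r₂ − 1/a_t)] = 5.6693 km/s.
Second burn Δv₂ = |v₂ − v_a| = 6.439 km/s.
Δv = Δv₁ + Δv₂ = 11.54 + 6.439 = 17.98 km/s.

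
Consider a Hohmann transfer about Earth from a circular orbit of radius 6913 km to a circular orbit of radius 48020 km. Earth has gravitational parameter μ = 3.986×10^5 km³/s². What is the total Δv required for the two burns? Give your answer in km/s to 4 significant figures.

Δv = 3.883 km/s

Transfer-ellipse semi-major axis a_t = (r₁ + r₂)/2 = (6913 + 48020)/2 = 27466.5 km.
Circular speed at r₁: v₁ = √(μ/r₁) = √(3.986×10^5/6913) = 7.593 km/s.
On the transfer ellipse at r₁, v² = μ(2/r − 1/a) gives v_p = √[μ(2/r₁ − 1/a_t)] = 10.04 km/s.
First burn Δv₁ = |v_p − v₁| = 2.447 km/s.
At r₂, v₂ = √(μ/r₂) = 2.881 km/s.
Transfer-orbit speed at r₂: v_a = √[μ(2/r₂ − 1/a_t)] = 1.445 km/s.
Second burn Δv₂ = |v₂ − v_a| = 1.436 km/s.
Total Δv = Δv₁ + Δv₂ = 3.883 km/s.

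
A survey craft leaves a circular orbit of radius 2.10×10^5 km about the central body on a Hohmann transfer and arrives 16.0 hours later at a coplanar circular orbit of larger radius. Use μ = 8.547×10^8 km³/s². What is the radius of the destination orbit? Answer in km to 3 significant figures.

Transfer time t = 16.0 hours = 57600 s, and t = π√(a_t³/μ).
So a_t = (μ t²/π²)^(1/3) = (8.547×10^8 × (57600)² / π²)^(1/3) = 6.5986×10^5 km.
Since a_t = (r₁ + r₂)/2, r₂ = 2a_t − r₁ = 2×6.5986×10^5 − 2.100×10^5 = 1.10972×10^6 km.

r₂ = 1.11×10^6 km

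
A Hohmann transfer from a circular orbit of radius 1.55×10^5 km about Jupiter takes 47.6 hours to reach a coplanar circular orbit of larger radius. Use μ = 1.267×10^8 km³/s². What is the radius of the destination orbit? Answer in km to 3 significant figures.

Transfer time t = 47.6 hours = 1.7136×10^5 s, and t = π√(a_t³/μ).
So a_t = (μ t²/π²)^(1/3) = (1.267×10^8 × (1.7136×10^5)² / π²)^(1/3) = 7.2238×10^5 km.
Since a_t = (r₁ + r₂)/2, r₂ = 2a_t − r₁ = 2×7.2238×10^5 − 1.550×10^5 = 1.28976×10^6 km.

r₂ = 1.29×10^6 km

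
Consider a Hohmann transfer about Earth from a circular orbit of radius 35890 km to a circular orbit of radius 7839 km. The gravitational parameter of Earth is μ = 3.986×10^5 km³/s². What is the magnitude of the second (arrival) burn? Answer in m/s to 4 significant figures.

Δv₂ = 2005 m/s

The Hohmann ellipse has a_t = (r₁ + r₂)/2 = 21864.5 km.
On the circular orbit at r = 7839 km, v_c = √(μ/r) = 7.131 km/s.
Transfer-orbit speed at the same r (vis-viva, a = a_t): v_t = √[μ(2/r − 1/a_t)] = 9.136 km/s.
Δv₂ = |v_t − v_c| = |9.136 − 7.131| = 2.005 km/s.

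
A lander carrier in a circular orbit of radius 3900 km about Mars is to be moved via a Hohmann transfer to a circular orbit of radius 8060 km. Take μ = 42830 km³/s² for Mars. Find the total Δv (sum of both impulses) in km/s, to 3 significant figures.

Δv = 0.977 km/s

Semi-major axis of the transfer orbit: a_t = (3900 + 8060)/2 = 5980 km.
Circular speed at r₁: v₁ = √(μ/r₁) = √(42830/3900) = 3.3139 km/s.
On the transfer ellipse at r₁, vis-viva equation gives v_p = √[μ(2/r₁ − 1/a_t)] = 3.8473 km/s.
First burn Δv₁ = |v_p − v₁| = 0.5334 km/s.
Circular speed at r₂: v₂ = √(μ/r₂) = 2.3052 km/s.
Transfer-orbit speed at r₂: v_a = √[μ(2/r₂ − 1/a_t)] = 1.8616 km/s.
Second burn Δv₂ = |v₂ − v_a| = 0.4436 km/s.
Δv = Δv₁ + Δv₂ = 0.5334 + 0.4436 = 0.9770 km/s.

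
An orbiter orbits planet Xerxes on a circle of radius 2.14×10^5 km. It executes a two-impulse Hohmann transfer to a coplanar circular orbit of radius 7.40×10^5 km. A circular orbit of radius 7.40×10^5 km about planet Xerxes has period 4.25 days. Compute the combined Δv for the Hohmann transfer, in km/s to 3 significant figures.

Δv = 9.96 km/s

From Kepler's third law T² = 4π²r³/μ at r = 7.40×10^5 km, T = 4.25 days = 4.25 × 86400 s = 3.672×10^5 s: μ = 4π²r³/T² = 1.18645×10^8 km³/s².
Semi-major axis of the transfer orbit: a_t = (2.140×10^5 + 7.400×10^5)/2 = 4.770×10^5 km.
At r₁ the circular-orbit speed is v₁ = √(μ/r₁) = 23.546 km/s.
On the transfer ellipse at r₁, v² = μ(2/r − 1/a) gives v_p = √[μ(2/r₁ − 1/a_t)] = 29.327 km/s.
First burn Δv₁ = |v_p − v₁| = 5.781 km/s.
At r₂, v₂ = √(μ/r₂) = 12.662 km/s.
Transfer-orbit speed at r₂: v_a = √[μ(2/r₂ − 1/a_t)] = 8.4812 km/s.
Second burn Δv₂ = |v₂ − v_a| = 4.181 km/s.
Δv = Δv₁ + Δv₂ = 5.781 + 4.181 = 9.962 km/s.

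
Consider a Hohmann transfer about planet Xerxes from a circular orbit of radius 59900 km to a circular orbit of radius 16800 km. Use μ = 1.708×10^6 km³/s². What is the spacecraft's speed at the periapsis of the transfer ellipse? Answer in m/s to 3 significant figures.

v = 12600 m/s

The Hohmann ellipse has a_t = (r₁ + r₂)/2 = 38350 km.
At periapsis, r = 16800 km.
From the vis-viva equation, v = √[μ(2/r − 1/a_t)] = 12.60 km/s.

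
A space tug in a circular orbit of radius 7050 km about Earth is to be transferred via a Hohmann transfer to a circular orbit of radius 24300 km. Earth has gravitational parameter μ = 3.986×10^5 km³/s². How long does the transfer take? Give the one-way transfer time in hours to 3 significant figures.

t = 2.71 hours

The Hohmann ellipse has a_t = (r₁ + r₂)/2 = 15675 km.
Half the transfer-orbit period gives t = π√(a_t³/μ) = 9765 s.
Converting: 9765 s ÷ 3600 s/hour = 2.71 hours.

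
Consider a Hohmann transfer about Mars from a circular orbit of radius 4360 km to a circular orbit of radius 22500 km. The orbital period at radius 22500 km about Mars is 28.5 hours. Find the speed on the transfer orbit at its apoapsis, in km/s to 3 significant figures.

From Kepler's third law T² = 4π²r³/μ at r = 22500 km, T = 28.5 hours = 28.5 × 3600 s = 1.026×10^5 s: μ = 4π²r³/T² = 42718.2 km³/s².
The Hohmann ellipse has a_t = (r₁ + r₂)/2 = 13430 km.
The apoapsis of the transfer ellipse is at r = 22500 km.
Vis-viva: v = √[μ(2/r − 1/a_t)] = √[42718.2 × (2/22500 − 1/13430)] = 0.7851 km/s.

v = 0.785 km/s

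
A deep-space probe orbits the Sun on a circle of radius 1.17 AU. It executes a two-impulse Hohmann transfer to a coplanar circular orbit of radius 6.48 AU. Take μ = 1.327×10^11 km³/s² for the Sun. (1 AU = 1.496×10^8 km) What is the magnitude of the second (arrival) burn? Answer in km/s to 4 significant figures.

In km: r₁ = 1.17 × 1.496×10^8 = 1.75032×10^8 km; r₂ = 6.48 × 1.496×10^8 = 9.69408×10^8 km.
Transfer-ellipse semi-major axis a_t = (r₁ + r₂)/2 = (1.75032×10^8 + 9.69408×10^8)/2 = 5.7222×10^8 km.
On the circular orbit at r = 9.69408×10^8 km, v_c = √(μ/r) = 11.70 km/s.
Transfer-orbit speed at the same r (vis-viva, a = a_t): v_t = √[μ(2/r − 1/a_t)] = 6.471 km/s.
Δv₂ = |v_t − v_c| = |6.471 − 11.70| = 5.229 km/s.

Δv₂ = 5.229 km/s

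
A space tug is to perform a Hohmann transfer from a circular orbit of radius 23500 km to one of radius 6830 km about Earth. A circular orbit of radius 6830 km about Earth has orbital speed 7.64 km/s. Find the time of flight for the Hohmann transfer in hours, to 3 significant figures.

From the circular-orbit relation v² = μ/r at r = 6830 km: μ = v²r = (7.64)² × 6830 = 3.98664×10^5 km³/s².
Semi-major axis of the transfer orbit: a_t = (23500 + 6830)/2 = 15165 km.
Half the transfer-orbit period gives t = π√(a_t³/μ) = 9292 s.
Converting: 9292 s ÷ 3600 s/hour = 2.58 hours.

t = 2.58 hours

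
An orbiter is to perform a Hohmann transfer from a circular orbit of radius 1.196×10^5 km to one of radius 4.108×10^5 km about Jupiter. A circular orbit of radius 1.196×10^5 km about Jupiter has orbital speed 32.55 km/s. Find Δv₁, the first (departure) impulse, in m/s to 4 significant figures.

From the circular-orbit relation v² = μ/r at r = 1.196×10^5 km: μ = v²r = (32.55)² × 1.196×10^5 = 1.26716×10^8 km³/s².
Transfer-ellipse semi-major axis a_t = (r₁ + r₂)/2 = (1.196×10^5 + 4.108×10^5)/2 = 2.652×10^5 km.
Circular speed at r = 1.196×10^5 km: v_c = √(μ/r) = 32.550 km/s.
Vis-viva on the transfer ellipse at r = 1.196×10^5 km gives v_t = √[μ(2/r − 1/a_t)] = 40.512 km/s.
Δv₁ = |v_t − v_c| = |40.512 − 32.550| = 7.962 km/s.

Δv₁ = 7962 m/s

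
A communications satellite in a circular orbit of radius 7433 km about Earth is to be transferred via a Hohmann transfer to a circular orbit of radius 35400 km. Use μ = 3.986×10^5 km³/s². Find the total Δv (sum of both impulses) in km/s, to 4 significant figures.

Transfer-ellipse semi-major axis a_t = (r₁ + r₂)/2 = (7433 + 35400)/2 = 21416.5 km.
Circular speed at r₁: v₁ = √(μ/r₁) = √(3.986×10^5/7433) = 7.323 km/s.
Transfer-orbit speed at r₁ (v² = μ(2/r − 1/a)): v_p = √[μ(2/r₁ − 1/a_t)] = 9.415 km/s.
First burn Δv₁ = |v_p − v₁| = 2.092 km/s.
At r₂, v₂ = √(μ/r₂) = 3.356 km/s.
Transfer-orbit speed at r₂: v_a = √[μ(2/r₂ − 1/a_t)] = 1.977 km/s.
Second burn Δv₂ = |v₂ − v_a| = 1.379 km/s.
Δv = Δv₁ + Δv₂ = 2.092 + 1.379 = 3.471 km/s.

Δv = 3.471 km/s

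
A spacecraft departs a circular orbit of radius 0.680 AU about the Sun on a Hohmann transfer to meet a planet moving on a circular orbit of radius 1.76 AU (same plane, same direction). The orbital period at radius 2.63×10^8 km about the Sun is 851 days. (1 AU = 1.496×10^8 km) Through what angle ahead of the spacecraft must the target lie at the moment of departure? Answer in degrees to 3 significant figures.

From Kepler's third law T² = 4π²r³/μ at r = 2.63×10^8 km, T = 851 days = 851 × 86400 s = 7.35264×10^7 s: μ = 4π²r³/T² = 1.32844×10^11 km³/s².
In km: r₁ = 0.680 × 1.496×10^8 = 1.01728×10^8 km; r₂ = 1.76 × 1.496×10^8 = 2.63296×10^8 km.
Semi-major axis of the transfer orbit: a_t = (1.01728×10^8 + 2.63296×10^8)/2 = 1.82512×10^8 km.
The half-period of the transfer ellipse is t = π√(a_t³/μ) = 2.125×10^7 s.
The target's mean motion on its circular orbit is ω₂ = √(μ/r₂³) = 8.531×10^-8 rad/s.
Angle swept by the target during transfer: ω₂·t = 1.813 rad = 103.9°.
The spacecraft traverses 180° on the transfer ellipse, so the target must lead by 180° − 103.9° = 76.1°.

φ = 76.1°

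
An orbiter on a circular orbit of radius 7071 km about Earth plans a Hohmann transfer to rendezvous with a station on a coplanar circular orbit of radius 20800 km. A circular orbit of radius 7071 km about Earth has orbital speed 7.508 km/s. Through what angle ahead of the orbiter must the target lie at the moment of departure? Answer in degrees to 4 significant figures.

From the circular-orbit relation v² = μ/r at r = 7071 km: μ = v²r = (7.508)² × 7071 = 3.98593×10^5 km³/s².
The Hohmann ellipse has a_t = (r₁ + r₂)/2 = 13935.5 km.
Transfer time t = π√(a_t³/μ) = 8185.9 s.
Target angular speed ω₂ = √(μ/r₂³) = 2.1046×10^-4 rad/s.
Angle swept by the target during transfer: ω₂·t = 1.7228 rad = 98.71°.
Arrival is 180° from departure on the ellipse, so φ = 180° − 98.71° = 81.29°.

φ = 81.29°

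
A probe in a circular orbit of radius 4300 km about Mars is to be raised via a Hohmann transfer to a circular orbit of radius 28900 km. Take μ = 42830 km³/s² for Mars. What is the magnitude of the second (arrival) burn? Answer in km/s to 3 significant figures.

Transfer-ellipse semi-major axis a_t = (r₁ + r₂)/2 = (4300 + 28900)/2 = 16600 km.
Circular speed at r = 28900 km: v_c = √(μ/r) = 1.2174 km/s.
Transfer-orbit speed at the same r (vis-viva, a = a_t): v_t = √[μ(2/r − 1/a_t)] = 0.61959 km/s.
Δv₂ = |v_t − v_c| = |0.61959 − 1.2174| = 0.5978 km/s.

Δv₂ = 0.598 km/s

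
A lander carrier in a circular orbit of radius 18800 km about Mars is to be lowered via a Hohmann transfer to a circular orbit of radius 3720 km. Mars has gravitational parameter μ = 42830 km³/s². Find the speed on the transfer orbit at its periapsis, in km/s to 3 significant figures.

The Hohmann ellipse has a_t = (r₁ + r₂)/2 = 11260 km.
The periapsis of the transfer ellipse is at r = 3720 km.
Vis-viva: v = √[μ(2/r − 1/a_t)] = √[42830 × (2/3720 − 1/11260)] = 4.384 km/s.

v = 4.38 km/s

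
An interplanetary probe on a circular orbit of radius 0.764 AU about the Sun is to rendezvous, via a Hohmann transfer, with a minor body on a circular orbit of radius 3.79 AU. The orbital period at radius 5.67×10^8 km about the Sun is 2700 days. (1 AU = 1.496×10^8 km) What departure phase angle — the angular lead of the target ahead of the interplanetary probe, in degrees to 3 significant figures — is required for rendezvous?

From Kepler's third law T² = 4π²r³/μ at r = 5.67×10^8 km, T = 2700 days = 2700 × 86400 s = 2.3328×10^8 s: μ = 4π²r³/T² = 1.32237×10^11 km³/s².
In km: r₁ = 0.764 × 1.496×10^8 = 1.142944×10^8 km; r₂ = 3.79 × 1.496×10^8 = 5.66984×10^8 km.
Transfer-ellipse semi-major axis a_t = (r₁ + r₂)/2 = (1.142944×10^8 + 5.66984×10^8)/2 = 3.406392×10^8 km.
The half-period of the transfer ellipse is t = π√(a_t³/μ) = 5.431×10^7 s.
Target angular speed ω₂ = √(μ/r₂³) = 2.694×10^-8 rad/s.
Angle swept by the target during transfer: ω₂·t = 1.463 rad = 83.82°.
Arrival is 180° from departure on the ellipse, so φ = 180° − 83.82° = 96.2°.

φ = 96.2°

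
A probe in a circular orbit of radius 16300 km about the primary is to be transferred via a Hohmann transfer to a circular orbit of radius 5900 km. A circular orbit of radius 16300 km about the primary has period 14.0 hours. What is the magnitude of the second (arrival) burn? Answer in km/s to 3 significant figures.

Δv₂ = 0.715 km/s

From Kepler's third law T² = 4π²r³/μ at r = 16300 km, T = 14.0 hours = 14.0 × 3600 s = 50400 s: μ = 4π²r³/T² = 67307.2 km³/s².
Semi-major axis of the transfer orbit: a_t = (16300 + 5900)/2 = 11100 km.
Circular speed at r = 5900 km: v_c = √(μ/r) = 3.3776 km/s.
Vis-viva on the transfer ellipse at r = 5900 km gives v_t = √[μ(2/r − 1/a_t)] = 4.0930 km/s.
Δv₂ = |v_t − v_c| = |4.0930 − 3.3776| = 0.7154 km/s.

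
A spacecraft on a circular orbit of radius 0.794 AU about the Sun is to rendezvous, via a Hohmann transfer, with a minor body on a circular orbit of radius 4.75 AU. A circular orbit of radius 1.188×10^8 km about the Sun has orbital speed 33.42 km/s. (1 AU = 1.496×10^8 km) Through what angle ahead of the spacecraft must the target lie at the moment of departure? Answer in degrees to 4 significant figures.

From the circular-orbit relation v² = μ/r at r = 1.188×10^8 km: μ = v²r = (33.42)² × 1.188×10^8 = 1.32687×10^11 km³/s².
In km: r₁ = 0.794 × 1.496×10^8 = 1.187824×10^8 km; r₂ = 4.75 × 1.496×10^8 = 7.106×10^8 km.
The Hohmann ellipse has a_t = (r₁ + r₂)/2 = 4.146912×10^8 km.
Transfer time t = π√(a_t³/μ) = 7.2832×10^7 s.
The target's mean motion on its circular orbit is ω₂ = √(μ/r₂³) = 1.9230×10^-8 rad/s.
Angle swept by the target during transfer: ω₂·t = 1.4006 rad = 80.25°.
The spacecraft traverses 180° on the transfer ellipse, so the target must lead by 180° − 80.25° = 99.75°.

φ = 99.75°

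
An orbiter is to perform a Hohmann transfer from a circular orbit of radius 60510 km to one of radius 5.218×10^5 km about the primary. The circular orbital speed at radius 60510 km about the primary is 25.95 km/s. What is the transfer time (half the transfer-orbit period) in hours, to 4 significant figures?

t = 21.48 hours

From the circular-orbit relation v² = μ/r at r = 60510 km: μ = v²r = (25.95)² × 60510 = 4.07476×10^7 km³/s².
Transfer-ellipse semi-major axis a_t = (r₁ + r₂)/2 = (60510 + 5.218×10^5)/2 = 2.91155×10^5 km.
By Kepler's third law the transfer-orbit period is T = 2π√(a_t³/μ), so t = T/2 = 77320 s.
Converting: 77320 s ÷ 3600 s/hour = 21.48 hours.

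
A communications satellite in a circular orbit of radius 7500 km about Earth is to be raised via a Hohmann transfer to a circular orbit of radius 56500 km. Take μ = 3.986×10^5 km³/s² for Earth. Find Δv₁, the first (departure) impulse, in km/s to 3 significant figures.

Δv₁ = 2.40 km/s

The Hohmann ellipse has a_t = (r₁ + r₂)/2 = 32000 km.
Circular speed at r = 7500 km: v_c = √(μ/r) = 7.290 km/s.
Transfer-orbit speed at the same r (vis-viva, a = a_t): v_t = √[μ(2/r − 1/a_t)] = 9.687 km/s.
Δv₁ = |v_t − v_c| = |9.687 − 7.290| = 2.397 km/s.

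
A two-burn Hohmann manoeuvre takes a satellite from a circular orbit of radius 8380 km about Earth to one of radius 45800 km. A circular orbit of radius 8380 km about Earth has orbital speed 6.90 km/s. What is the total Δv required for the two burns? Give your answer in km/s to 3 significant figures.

From the circular-orbit relation v² = μ/r at r = 8380 km: μ = v²r = (6.90)² × 8380 = 3.98972×10^5 km³/s².
Semi-major axis of the transfer orbit: a_t = (8380 + 45800)/2 = 27090 km.
Circular speed at r₁: v₁ = √(μ/r₁) = √(3.98972×10^5/8380) = 6.900 km/s.
Transfer-orbit speed at r₁ (vis-viva equation): v_p = √[μ(2/r₁ − 1/a_t)] = 8.972 km/s.
First burn Δv₁ = |v_p − v₁| = 2.072 km/s.
Circular speed at r₂: v₂ = √(μ/r₂) = 2.9515 km/s.
Transfer-orbit speed at r₂: v_a = √[μ(2/r₂ − 1/a_t)] = 1.6416 km/s.
Second burn Δv₂ = |v₂ − v_a| = 1.310 km/s.
Δv = Δv₁ + Δv₂ = 2.072 + 1.310 = 3.382 km/s.

Δv = 3.38 km/s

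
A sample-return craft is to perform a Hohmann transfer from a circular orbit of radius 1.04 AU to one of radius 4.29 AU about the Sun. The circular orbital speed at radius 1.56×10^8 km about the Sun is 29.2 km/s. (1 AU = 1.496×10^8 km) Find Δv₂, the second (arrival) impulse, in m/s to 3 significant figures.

From the circular-orbit relation v² = μ/r at r = 1.56×10^8 km: μ = v²r = (29.2)² × 1.56×10^8 = 1.33012×10^11 km³/s².
In km: r₁ = 1.04 × 1.496×10^8 = 1.55584×10^8 km; r₂ = 4.29 × 1.496×10^8 = 6.41784×10^8 km.
The Hohmann ellipse has a_t = (r₁ + r₂)/2 = 3.98684×10^8 km.
Circular speed at r = 6.41784×10^8 km: v_c = √(μ/r) = 14.396 km/s.
Transfer-orbit speed at the same r (vis-viva, a = a_t): v_t = √[μ(2/r − 1/a_t)] = 8.9933 km/s.
Δv₂ = |v_t − v_c| = |8.9933 − 14.396| = 5.403 km/s.

Δv₂ = 5400 m/s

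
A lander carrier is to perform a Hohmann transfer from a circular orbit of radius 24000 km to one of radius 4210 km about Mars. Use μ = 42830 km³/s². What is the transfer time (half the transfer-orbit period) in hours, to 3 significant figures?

t = 7.06 hours

Semi-major axis of the transfer orbit: a_t = (24000 + 4210)/2 = 14105 km.
Transfer time t = π√(a_t³/μ) = π√((14105)³ / 42830) = 25430 s.
Converting: 25430 s ÷ 3600 s/hour = 7.06 hours.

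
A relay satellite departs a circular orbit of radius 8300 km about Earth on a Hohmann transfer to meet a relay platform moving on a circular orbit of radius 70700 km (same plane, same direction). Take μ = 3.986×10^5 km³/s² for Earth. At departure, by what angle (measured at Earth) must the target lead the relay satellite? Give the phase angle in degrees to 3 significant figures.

φ = 105°

Transfer-ellipse semi-major axis a_t = (r₁ + r₂)/2 = (8300 + 70700)/2 = 39500 km.
The half-period of the transfer ellipse is t = π√(a_t³/μ) = 39060 s.
The target's mean motion on its circular orbit is ω₂ = √(μ/r₂³) = 3.358×10^-5 rad/s.
Angle swept by the target during transfer: ω₂·t = 1.312 rad = 75.17°.
The relay satellite traverses 180° on the transfer ellipse, so the target must lead by 180° − 75.17° = 105°.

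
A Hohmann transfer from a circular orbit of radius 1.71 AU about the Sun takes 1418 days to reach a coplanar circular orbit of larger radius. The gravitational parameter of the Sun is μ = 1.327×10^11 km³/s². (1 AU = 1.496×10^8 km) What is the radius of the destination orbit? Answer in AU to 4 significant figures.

In km: r₁ = 1.71 × 1.496×10^8 = 2.55816×10^8 km.
Transfer time t = 1418 days = 1.225152×10^8 s, and t = π√(a_t³/μ).
So a_t = (μ t²/π²)^(1/3) = (1.327×10^11 × (1.225152×10^8)² / π²)^(1/3) = 5.8657×10^8 km.
Since a_t = (r₁ + r₂)/2, r₂ = 2a_t − r₁ = 2×5.8657×10^8 − 2.55816×10^8 = 9.17324×10^8 km.
In AU: r₂ = 9.17324×10^8 / 1.496×10^8 = 6.132 AU.

r₂ = 6.132 AU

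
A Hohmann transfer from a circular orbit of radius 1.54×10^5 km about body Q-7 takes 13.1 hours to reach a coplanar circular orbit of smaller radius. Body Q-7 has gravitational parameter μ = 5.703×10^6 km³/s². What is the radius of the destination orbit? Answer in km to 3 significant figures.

Transfer time t = 13.1 hours = 47160 s, and t = π√(a_t³/μ).
So a_t = (μ t²/π²)^(1/3) = (5.703×10^6 × (47160)² / π²)^(1/3) = 1.0872×10^5 km.
Since a_t = (r₁ + r₂)/2, r₂ = 2a_t − r₁ = 2×1.0872×10^5 − 1.540×10^5 = 63440 km.

r₂ = 63400 km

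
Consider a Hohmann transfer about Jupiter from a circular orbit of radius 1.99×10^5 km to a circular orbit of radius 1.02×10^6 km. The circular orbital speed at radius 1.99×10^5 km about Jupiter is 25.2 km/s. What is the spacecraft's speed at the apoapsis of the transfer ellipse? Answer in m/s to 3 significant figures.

v = 6360 m/s

From the circular-orbit relation v² = μ/r at r = 1.99×10^5 km: μ = v²r = (25.2)² × 1.99×10^5 = 1.26373×10^8 km³/s².
Transfer-ellipse semi-major axis a_t = (r₁ + r₂)/2 = (1.990×10^5 + 1.020×10^6)/2 = 6.095×10^5 km.
At apoapsis, r = 1.020×10^6 km.
From the vis-viva equation, v = √[μ(2/r − 1/a_t)] = 6.360 km/s.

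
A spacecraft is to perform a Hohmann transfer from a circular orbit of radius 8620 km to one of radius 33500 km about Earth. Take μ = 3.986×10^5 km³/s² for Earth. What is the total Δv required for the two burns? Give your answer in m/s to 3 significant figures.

Δv = 3020 m/s

The Hohmann ellipse has a_t = (r₁ + r₂)/2 = 21060 km.
At r₁ the circular-orbit speed is v₁ = √(μ/r₁) = 6.800 km/s.
Transfer-orbit speed at r₁ (vis-viva): v_p = √[μ(2/r₁ − 1/a_t)] = 8.576 km/s.
First burn Δv₁ = |v_p − v₁| = 1.776 km/s.
At r₂, v₂ = √(μ/r₂) = 3.4494 km/s.
Transfer-orbit speed at r₂: v_a = √[μ(2/r₂ − 1/a_t)] = 2.2068 km/s.
Second burn Δv₂ = |v₂ − v_a| = 1.243 km/s.
Total Δv = Δv₁ + Δv₂ = 3.019 km/s.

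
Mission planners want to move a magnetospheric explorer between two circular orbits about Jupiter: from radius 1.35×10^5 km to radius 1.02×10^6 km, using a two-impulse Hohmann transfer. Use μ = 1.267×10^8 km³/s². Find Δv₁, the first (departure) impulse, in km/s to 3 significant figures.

The Hohmann ellipse has a_t = (r₁ + r₂)/2 = 5.775×10^5 km.
Circular speed at r = 1.350×10^5 km: v_c = √(μ/r) = 30.635 km/s.
Transfer-orbit speed at the same r (vis-viva, a = a_t): v_t = √[μ(2/r − 1/a_t)] = 40.714 km/s.
Δv₁ = |v_t − v_c| = |40.714 − 30.635| = 10.08 km/s.

Δv₁ = 10.1 km/s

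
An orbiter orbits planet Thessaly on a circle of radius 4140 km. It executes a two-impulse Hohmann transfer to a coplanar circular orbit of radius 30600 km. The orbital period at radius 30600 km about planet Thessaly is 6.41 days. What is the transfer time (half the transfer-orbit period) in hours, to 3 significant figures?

t = 32.9 hours

From Kepler's third law T² = 4π²r³/μ at r = 30600 km, T = 6.41 days = 6.41 × 86400 s = 5.53824×10^5 s: μ = 4π²r³/T² = 3687.91 km³/s².
Semi-major axis of the transfer orbit: a_t = (4140 + 30600)/2 = 17370 km.
Transfer time t = π√(a_t³/μ) = π√((17370)³ / 3687.91) = 1.184×10^5 s.
Converting: 1.184×10^5 s ÷ 3600 s/hour = 32.9 hours.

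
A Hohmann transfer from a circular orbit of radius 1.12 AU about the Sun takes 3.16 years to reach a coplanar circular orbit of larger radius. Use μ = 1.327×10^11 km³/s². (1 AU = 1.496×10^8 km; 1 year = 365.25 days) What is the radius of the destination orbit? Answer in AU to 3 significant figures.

r₂ = 5.72 AU

In km: r₁ = 1.12 × 1.496×10^8 = 1.67552×10^8 km.
Transfer time t = 3.16 years × 365.25 × 86400 s = 9.9722016×10^7 s, and t = π√(a_t³/μ).
So a_t = (μ t²/π²)^(1/3) = (1.327×10^11 × (9.9722016×10^7)² / π²)^(1/3) = 5.1135×10^8 km.
Since a_t = (r₁ + r₂)/2, r₂ = 2a_t − r₁ = 2×5.1135×10^8 − 1.67552×10^8 = 8.55148×10^8 km.
In AU: r₂ = 8.55148×10^8 / 1.496×10^8 = 5.72 AU.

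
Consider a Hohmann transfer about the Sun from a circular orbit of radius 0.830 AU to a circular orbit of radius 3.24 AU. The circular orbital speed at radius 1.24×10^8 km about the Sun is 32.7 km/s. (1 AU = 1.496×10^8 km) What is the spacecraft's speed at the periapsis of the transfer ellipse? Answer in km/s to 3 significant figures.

From the circular-orbit relation v² = μ/r at r = 1.24×10^8 km: μ = v²r = (32.7)² × 1.24×10^8 = 1.32592×10^11 km³/s².
In km: r₁ = 0.830 × 1.496×10^8 = 1.24168×10^8 km; r₂ = 3.24 × 1.496×10^8 = 4.84704×10^8 km.
Transfer-ellipse semi-major axis a_t = (r₁ + r₂)/2 = (1.24168×10^8 + 4.84704×10^8)/2 = 3.04436×10^8 km.
At periapsis, r = 1.24168×10^8 km.
From the vis-viva equation, v = √[μ(2/r − 1/a_t)] = 41.23 km/s.

v = 41.2 km/s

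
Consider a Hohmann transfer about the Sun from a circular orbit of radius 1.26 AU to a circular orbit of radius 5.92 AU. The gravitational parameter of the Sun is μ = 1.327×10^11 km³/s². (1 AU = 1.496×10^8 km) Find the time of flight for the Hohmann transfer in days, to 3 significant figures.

t = 1240 days

In km: r₁ = 1.26 × 1.496×10^8 = 1.88496×10^8 km; r₂ = 5.92 × 1.496×10^8 = 8.85632×10^8 km.
Transfer-ellipse semi-major axis a_t = (r₁ + r₂)/2 = (1.88496×10^8 + 8.85632×10^8)/2 = 5.37064×10^8 km.
By Kepler's third law the transfer-orbit period is T = 2π√(a_t³/μ), so t = T/2 = 1.073×10^8 s.
Converting: 1.073×10^8 s ÷ 86400 s/day = 1240 days.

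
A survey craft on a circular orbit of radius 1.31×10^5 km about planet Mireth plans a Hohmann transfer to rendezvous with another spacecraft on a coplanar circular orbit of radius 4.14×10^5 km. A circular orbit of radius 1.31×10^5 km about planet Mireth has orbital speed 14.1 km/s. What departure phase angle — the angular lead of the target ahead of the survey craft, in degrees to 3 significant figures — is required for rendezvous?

φ = 83.9°

From the circular-orbit relation v² = μ/r at r = 1.31×10^5 km: μ = v²r = (14.1)² × 1.31×10^5 = 2.60441×10^7 km³/s².
The Hohmann ellipse has a_t = (r₁ + r₂)/2 = 2.725×10^5 km.
Transfer time t = π√(a_t³/μ) = 87568 s.
Target angular speed ω₂ = √(μ/r₂³) = 1.9158×10^-5 rad/s.
Angle swept by the target during transfer: ω₂·t = 1.6776 rad = 96.12°.
The survey craft traverses 180° on the transfer ellipse, so the target must lead by 180° − 96.12° = 83.9°.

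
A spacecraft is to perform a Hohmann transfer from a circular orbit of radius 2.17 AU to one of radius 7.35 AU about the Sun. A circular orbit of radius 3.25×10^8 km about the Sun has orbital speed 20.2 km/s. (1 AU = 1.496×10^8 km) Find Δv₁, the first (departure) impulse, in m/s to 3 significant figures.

From the circular-orbit relation v² = μ/r at r = 3.25×10^8 km: μ = v²r = (20.2)² × 3.25×10^8 = 1.32613×10^11 km³/s².
In km: r₁ = 2.17 × 1.496×10^8 = 3.24632×10^8 km; r₂ = 7.35 × 1.496×10^8 = 1.09956×10^9 km.
Transfer-ellipse semi-major axis a_t = (r₁ + r₂)/2 = (3.24632×10^8 + 1.09956×10^9)/2 = 7.12096×10^8 km.
Circular speed at r = 3.24632×10^8 km: v_c = √(μ/r) = 20.211 km/s.
Vis-viva on the transfer ellipse at r = 3.24632×10^8 km gives v_t = √[μ(2/r − 1/a_t)] = 25.115 km/s.
Δv₁ = |v_t − v_c| = |25.115 − 20.211| = 4.904 km/s.

Δv₁ = 4900 m/s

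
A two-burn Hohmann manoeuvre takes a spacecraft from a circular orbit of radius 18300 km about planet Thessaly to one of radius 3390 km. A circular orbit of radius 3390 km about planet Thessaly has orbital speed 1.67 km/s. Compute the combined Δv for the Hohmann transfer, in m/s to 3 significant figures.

Δv = 816 m/s

From the circular-orbit relation v² = μ/r at r = 3390 km: μ = v²r = (1.67)² × 3390 = 9454.37 km³/s².
Transfer-ellipse semi-major axis a_t = (r₁ + r₂)/2 = (18300 + 3390)/2 = 10845 km.
Circular speed at r₁: v₁ = √(μ/r₁) = √(9454.37/18300) = 0.7188 km/s.
On the transfer ellipse at r₁, v² = μ(2/r − 1/a) gives v_a = √[μ(2/r₁ − 1/a_t)] = 0.4019 km/s.
First burn Δv₁ = |v_a − v₁| = 0.3169 km/s.
Circular speed at r₂: v₂ = √(μ/r₂) = 1.6700 km/s.
Transfer-orbit speed at r₂: v_p = √[μ(2/r₂ − 1/a_t)] = 2.1693 km/s.
Second burn Δv₂ = |v₂ − v_p| = 0.4993 km/s.
Δv = Δv₁ + Δv₂ = 0.3169 + 0.4993 = 0.8162 km/s.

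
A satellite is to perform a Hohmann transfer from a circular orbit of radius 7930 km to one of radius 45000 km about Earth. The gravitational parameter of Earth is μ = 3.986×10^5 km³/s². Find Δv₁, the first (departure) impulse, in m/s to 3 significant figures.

Semi-major axis of the transfer orbit: a_t = (7930 + 45000)/2 = 26465 km.
Circular speed at r = 7930 km: v_c = √(μ/r) = 7.090 km/s.
Vis-viva on the transfer ellipse at r = 7930 km gives v_t = √[μ(2/r − 1/a_t)] = 9.245 km/s.
Δv₁ = |v_t − v_c| = |9.245 − 7.090| = 2.155 km/s.

Δv₁ = 2160 m/s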